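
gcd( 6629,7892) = 1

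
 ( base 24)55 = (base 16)7D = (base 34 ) 3n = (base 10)125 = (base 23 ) 5a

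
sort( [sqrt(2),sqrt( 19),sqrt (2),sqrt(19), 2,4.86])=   [ sqrt (2),sqrt(2 ),2,sqrt (19), sqrt ( 19), 4.86]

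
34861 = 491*71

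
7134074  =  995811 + 6138263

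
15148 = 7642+7506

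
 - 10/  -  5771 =10/5771 = 0.00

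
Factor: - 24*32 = -2^8*3^1  =  - 768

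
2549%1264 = 21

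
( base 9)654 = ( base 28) j3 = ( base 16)217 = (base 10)535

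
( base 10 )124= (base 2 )1111100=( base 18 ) 6g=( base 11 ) 103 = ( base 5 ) 444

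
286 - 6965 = -6679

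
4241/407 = 4241/407 =10.42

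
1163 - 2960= - 1797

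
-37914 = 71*(-534)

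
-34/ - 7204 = 17/3602 = 0.00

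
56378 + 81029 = 137407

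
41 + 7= 48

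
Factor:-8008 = -2^3 * 7^1 *11^1*  13^1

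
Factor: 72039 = 3^1*11^1*37^1 * 59^1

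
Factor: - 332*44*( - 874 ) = 2^5*11^1*19^1*23^1 * 83^1 = 12767392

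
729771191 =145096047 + 584675144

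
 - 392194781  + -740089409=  - 1132284190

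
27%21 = 6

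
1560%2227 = 1560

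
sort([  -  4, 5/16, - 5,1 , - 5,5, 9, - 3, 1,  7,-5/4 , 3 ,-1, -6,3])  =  [ - 6, - 5,-5, - 4,-3, - 5/4, - 1,5/16,1, 1, 3, 3,5,7, 9]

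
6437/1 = 6437  =  6437.00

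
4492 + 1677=6169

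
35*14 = 490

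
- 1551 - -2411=860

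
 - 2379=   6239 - 8618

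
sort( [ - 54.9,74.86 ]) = [ - 54.9,74.86 ] 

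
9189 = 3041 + 6148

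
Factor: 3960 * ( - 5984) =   -  2^8 * 3^2*5^1 * 11^2 * 17^1 = -23696640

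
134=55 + 79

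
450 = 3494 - 3044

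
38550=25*1542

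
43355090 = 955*45398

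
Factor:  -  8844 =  - 2^2*3^1*11^1 * 67^1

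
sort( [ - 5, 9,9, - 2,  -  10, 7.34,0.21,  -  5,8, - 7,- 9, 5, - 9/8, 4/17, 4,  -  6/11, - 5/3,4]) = [-10,-9, - 7,- 5, - 5,  -  2, -5/3,-9/8,-6/11, 0.21, 4/17,4  ,  4,5,7.34, 8,  9,9] 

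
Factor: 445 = 5^1 * 89^1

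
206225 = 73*2825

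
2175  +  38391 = 40566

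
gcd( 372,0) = 372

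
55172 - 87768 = - 32596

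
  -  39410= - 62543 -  - 23133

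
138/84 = 23/14 = 1.64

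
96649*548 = 52963652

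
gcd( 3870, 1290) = 1290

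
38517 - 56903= - 18386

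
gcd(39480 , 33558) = 1974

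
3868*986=3813848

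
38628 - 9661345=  -9622717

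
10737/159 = 3579/53  =  67.53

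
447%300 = 147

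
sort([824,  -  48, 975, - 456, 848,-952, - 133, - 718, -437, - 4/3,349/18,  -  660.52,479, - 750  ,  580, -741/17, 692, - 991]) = [-991, - 952, - 750 , - 718, - 660.52, - 456, -437 ,  -  133,-48, - 741/17, - 4/3, 349/18, 479, 580 , 692, 824 , 848,975]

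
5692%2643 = 406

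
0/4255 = 0 = 0.00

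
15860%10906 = 4954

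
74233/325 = 74233/325 = 228.41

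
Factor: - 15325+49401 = 34076 = 2^2*7^1*1217^1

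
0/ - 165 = 0/1= - 0.00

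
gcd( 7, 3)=1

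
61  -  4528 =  - 4467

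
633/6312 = 211/2104 = 0.10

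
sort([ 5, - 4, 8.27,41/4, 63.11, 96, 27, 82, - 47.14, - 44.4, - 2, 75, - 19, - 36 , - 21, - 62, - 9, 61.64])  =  [ - 62, - 47.14, - 44.4, - 36,-21, - 19, - 9,-4, - 2, 5,8.27, 41/4, 27, 61.64, 63.11, 75, 82, 96] 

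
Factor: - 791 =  - 7^1 *113^1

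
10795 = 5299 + 5496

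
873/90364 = 873/90364 = 0.01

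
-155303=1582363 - 1737666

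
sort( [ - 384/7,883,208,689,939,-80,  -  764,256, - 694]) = [ - 764, - 694, - 80, - 384/7,208,256,689,883, 939]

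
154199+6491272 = 6645471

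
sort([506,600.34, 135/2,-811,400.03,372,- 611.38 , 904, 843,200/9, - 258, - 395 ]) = [ - 811, - 611.38,  -  395 ,  -  258,200/9,135/2 , 372 , 400.03 , 506 , 600.34 , 843, 904 ]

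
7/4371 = 7/4371 = 0.00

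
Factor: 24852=2^2 * 3^1 * 19^1*109^1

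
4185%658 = 237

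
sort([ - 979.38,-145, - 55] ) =[ - 979.38,  -  145, - 55]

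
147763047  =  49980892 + 97782155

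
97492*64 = 6239488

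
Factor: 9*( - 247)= - 2223 = - 3^2  *13^1*19^1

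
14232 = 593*24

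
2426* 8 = 19408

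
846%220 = 186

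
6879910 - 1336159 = 5543751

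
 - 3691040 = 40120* ( - 92)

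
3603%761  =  559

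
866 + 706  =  1572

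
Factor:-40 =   -  2^3*5^1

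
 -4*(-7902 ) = 31608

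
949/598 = 1+ 27/46 = 1.59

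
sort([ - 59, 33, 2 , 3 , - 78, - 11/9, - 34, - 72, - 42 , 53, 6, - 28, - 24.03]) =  [- 78,  -  72, - 59,-42, - 34,-28, - 24.03  , - 11/9,2, 3,6,33,  53]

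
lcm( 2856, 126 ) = 8568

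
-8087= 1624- 9711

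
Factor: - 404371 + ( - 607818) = -1012189^1  =  -1012189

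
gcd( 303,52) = 1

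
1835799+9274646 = 11110445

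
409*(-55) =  - 22495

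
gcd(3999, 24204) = 3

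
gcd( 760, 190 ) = 190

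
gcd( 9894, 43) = 1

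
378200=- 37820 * (-10 )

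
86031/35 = 2458  +  1/35 = 2458.03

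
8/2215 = 8/2215 = 0.00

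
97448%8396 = 5092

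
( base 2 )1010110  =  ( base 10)86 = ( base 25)3b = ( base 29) 2s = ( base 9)105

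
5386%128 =10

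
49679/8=49679/8 = 6209.88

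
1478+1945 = 3423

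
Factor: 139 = 139^1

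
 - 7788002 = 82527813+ - 90315815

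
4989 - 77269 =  - 72280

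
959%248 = 215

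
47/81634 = 47/81634  =  0.00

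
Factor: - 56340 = -2^2 * 3^2*5^1*313^1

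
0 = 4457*0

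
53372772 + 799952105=853324877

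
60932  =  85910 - 24978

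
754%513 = 241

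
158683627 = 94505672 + 64177955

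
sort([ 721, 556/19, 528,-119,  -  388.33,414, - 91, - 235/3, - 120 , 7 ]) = [ - 388.33,  -  120, - 119, - 91 , - 235/3, 7, 556/19, 414, 528, 721] 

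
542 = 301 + 241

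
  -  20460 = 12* ( - 1705)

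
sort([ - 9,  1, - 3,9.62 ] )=[ - 9, - 3,1,9.62 ] 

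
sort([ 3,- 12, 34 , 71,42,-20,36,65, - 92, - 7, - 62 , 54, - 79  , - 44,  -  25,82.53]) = [  -  92, - 79, - 62  , - 44, - 25, - 20, - 12,  -  7,3,34, 36,42,  54,65, 71, 82.53 ]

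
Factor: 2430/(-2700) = - 2^( - 1) * 3^2*5^(-1)=-9/10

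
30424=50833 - 20409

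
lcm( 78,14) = 546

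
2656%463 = 341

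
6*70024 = 420144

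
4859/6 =4859/6 = 809.83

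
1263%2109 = 1263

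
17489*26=454714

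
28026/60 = 4671/10= 467.10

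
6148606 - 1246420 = 4902186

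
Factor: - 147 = -3^1*7^2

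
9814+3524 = 13338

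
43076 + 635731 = 678807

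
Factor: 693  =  3^2*7^1*11^1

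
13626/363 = 37 +65/121 =37.54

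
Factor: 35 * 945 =33075 = 3^3*5^2 * 7^2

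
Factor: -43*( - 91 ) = 3913 = 7^1*13^1 * 43^1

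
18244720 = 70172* 260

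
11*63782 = 701602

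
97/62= 97/62 = 1.56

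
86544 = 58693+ 27851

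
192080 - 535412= - 343332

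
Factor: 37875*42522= 1610520750 = 2^1*3^2*5^3 * 19^1*101^1*373^1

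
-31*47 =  - 1457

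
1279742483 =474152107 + 805590376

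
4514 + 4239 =8753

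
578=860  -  282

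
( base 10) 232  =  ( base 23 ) a2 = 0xe8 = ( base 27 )8g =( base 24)9G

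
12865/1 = 12865= 12865.00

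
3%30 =3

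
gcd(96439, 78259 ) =1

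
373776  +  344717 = 718493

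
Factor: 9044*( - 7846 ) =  -2^3*7^1*17^1*19^1*3923^1 =-70959224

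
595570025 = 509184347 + 86385678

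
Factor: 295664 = 2^4*17^1*1087^1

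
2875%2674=201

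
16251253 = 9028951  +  7222302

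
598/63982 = 299/31991 = 0.01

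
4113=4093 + 20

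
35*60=2100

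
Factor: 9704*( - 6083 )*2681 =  - 2^3 * 7^2*11^1 * 79^1*383^1*1213^1=- 158257907192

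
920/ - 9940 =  - 1 + 451/497 =- 0.09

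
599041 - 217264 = 381777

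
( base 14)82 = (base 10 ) 114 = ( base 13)8a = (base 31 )3l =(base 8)162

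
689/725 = 689/725 = 0.95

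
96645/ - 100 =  - 967 + 11/20 = -  966.45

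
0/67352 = 0 = 0.00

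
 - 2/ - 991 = 2/991 = 0.00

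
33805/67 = 33805/67 = 504.55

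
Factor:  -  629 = - 17^1 * 37^1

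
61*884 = 53924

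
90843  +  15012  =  105855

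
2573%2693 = 2573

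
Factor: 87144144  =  2^4*3^1 *43^1*42221^1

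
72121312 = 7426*9712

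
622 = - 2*(-311) 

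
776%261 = 254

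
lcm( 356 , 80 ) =7120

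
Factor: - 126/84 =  - 3/2= -2^( -1)*3^1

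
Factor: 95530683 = 3^1*31843561^1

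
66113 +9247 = 75360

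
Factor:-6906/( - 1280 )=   2^(-7)*3^1*5^(-1 )*1151^1=3453/640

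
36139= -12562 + 48701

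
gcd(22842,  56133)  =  243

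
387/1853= 387/1853 = 0.21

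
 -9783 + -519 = -10302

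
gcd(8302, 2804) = 2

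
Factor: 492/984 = 1/2= 2^( - 1)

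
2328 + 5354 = 7682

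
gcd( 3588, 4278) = 138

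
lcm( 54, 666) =1998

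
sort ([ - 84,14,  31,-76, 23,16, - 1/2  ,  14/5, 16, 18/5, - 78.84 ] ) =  [ - 84 , - 78.84, - 76,-1/2, 14/5, 18/5,  14,16,  16,  23,31]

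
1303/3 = 1303/3 = 434.33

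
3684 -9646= - 5962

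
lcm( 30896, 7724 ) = 30896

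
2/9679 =2/9679 =0.00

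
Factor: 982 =2^1*491^1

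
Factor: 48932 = 2^2*13^1*941^1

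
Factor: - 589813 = -7^2*12037^1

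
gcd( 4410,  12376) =14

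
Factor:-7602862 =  - 2^1*3801431^1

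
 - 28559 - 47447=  - 76006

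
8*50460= 403680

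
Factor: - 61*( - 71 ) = 4331= 61^1 * 71^1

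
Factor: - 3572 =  - 2^2*  19^1*47^1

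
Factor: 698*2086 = 1456028 = 2^2 *7^1*149^1*349^1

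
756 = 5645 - 4889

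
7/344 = 7/344 = 0.02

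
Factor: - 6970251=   -  3^1 *373^1 * 6229^1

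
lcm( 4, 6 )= 12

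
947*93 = 88071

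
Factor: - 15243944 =  -  2^3*1905493^1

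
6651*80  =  532080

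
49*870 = 42630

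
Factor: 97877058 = 2^1*3^1*17^1*  959579^1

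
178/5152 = 89/2576 = 0.03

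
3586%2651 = 935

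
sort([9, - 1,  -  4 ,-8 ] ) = [ - 8,-4, - 1,  9 ] 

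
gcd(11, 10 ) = 1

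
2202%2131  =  71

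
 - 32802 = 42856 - 75658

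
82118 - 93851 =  - 11733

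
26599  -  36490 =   -  9891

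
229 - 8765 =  - 8536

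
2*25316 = 50632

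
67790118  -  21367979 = 46422139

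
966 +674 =1640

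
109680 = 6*18280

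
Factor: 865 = 5^1*173^1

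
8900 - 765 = 8135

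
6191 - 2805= 3386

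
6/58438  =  3/29219 = 0.00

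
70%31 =8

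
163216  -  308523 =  -145307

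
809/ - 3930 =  - 809/3930 = -0.21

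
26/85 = 26/85 = 0.31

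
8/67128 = 1/8391 = 0.00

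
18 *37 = 666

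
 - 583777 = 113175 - 696952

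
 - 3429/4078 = -3429/4078 =-0.84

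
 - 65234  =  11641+-76875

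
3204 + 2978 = 6182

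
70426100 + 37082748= 107508848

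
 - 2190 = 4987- 7177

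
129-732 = -603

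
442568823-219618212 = 222950611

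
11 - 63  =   - 52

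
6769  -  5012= 1757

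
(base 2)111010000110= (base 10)3718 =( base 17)CEC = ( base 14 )14D8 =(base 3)12002201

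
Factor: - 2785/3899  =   - 5^1*7^( - 1)=-  5/7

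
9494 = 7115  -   - 2379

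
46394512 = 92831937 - 46437425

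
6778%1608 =346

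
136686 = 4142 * 33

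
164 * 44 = 7216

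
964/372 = 241/93  =  2.59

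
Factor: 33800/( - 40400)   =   - 2^(-1) *13^2*101^( -1) = - 169/202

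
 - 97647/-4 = 97647/4 = 24411.75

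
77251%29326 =18599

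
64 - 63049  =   - 62985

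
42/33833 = 42/33833 = 0.00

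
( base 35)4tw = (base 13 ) 2926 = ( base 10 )5947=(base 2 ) 1011100111011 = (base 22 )C67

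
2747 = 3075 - 328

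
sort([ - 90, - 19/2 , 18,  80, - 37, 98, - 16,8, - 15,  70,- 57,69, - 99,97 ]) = [ -99,  -  90 ,-57,  -  37,- 16, - 15,-19/2, 8, 18, 69,  70 , 80, 97, 98]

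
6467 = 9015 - 2548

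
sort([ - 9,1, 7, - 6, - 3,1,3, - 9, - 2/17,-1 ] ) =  [ - 9, - 9, - 6, - 3, - 1, - 2/17, 1 , 1, 3,7]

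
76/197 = 76/197  =  0.39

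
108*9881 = 1067148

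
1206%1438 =1206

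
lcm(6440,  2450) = 225400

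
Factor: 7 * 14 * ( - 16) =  -2^5*7^2 = - 1568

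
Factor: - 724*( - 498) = 360552  =  2^3 * 3^1 * 83^1*181^1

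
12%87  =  12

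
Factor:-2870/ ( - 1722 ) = 3^( - 1)* 5^1  =  5/3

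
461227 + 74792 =536019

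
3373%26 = 19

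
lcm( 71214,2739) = 71214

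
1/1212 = 1/1212 = 0.00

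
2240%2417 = 2240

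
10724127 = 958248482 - 947524355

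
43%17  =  9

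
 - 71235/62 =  - 1149 + 3/62 = - 1148.95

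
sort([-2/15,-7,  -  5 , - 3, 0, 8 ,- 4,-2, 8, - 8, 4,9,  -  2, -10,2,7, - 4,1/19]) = [ -10, -8, - 7, - 5, - 4,  -  4,- 3,-2, - 2,-2/15,0,1/19,2,4, 7,  8, 8,  9 ] 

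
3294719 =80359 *41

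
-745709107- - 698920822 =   -  46788285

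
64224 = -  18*( - 3568 ) 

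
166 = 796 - 630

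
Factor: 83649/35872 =2^( - 5) * 3^1 * 19^( - 1)*59^( - 1)*27883^1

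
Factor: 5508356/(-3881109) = -2^2*3^( - 1 ) *7^1*67^( - 1)*19309^( -1)*196727^1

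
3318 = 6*553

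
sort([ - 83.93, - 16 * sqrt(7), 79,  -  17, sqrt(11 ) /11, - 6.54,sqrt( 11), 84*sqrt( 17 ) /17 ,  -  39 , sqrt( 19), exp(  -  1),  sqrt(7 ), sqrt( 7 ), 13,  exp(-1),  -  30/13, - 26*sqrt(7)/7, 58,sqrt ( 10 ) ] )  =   [ - 83.93, - 16*sqrt (7 ), -39, - 17,- 26*sqrt(7)/7, - 6.54, - 30/13,sqrt(11)/11,exp( - 1), exp( - 1 ),sqrt(7),  sqrt( 7)  ,  sqrt (10 ), sqrt( 11), sqrt(19),13,84*sqrt(17)/17, 58,  79 ] 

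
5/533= 5/533 = 0.01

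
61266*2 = 122532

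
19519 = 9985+9534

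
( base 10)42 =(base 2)101010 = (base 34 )18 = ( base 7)60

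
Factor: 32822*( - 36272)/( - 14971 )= 1190519584/14971 = 2^5*11^( - 1 )*1361^( - 1 )*2267^1*16411^1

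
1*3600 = 3600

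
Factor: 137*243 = 33291 =3^5 * 137^1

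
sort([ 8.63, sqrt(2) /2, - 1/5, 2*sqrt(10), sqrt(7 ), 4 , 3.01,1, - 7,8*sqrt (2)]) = [- 7 , - 1/5, sqrt(2 ) /2,  1, sqrt(7),3.01,4,2*sqrt(10),  8.63,8*sqrt(2)] 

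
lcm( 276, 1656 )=1656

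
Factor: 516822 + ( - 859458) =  - 342636= -2^2*3^1 * 7^1 * 4079^1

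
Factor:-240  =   - 2^4* 3^1 *5^1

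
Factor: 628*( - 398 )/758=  - 124972/379=- 2^2*157^1*199^1*379^ ( - 1) 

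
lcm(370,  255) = 18870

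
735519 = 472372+263147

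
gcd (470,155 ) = 5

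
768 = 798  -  30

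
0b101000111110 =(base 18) 81c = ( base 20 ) 6b2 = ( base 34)294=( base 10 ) 2622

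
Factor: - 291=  - 3^1*97^1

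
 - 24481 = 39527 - 64008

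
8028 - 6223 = 1805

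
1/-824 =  - 1/824 = - 0.00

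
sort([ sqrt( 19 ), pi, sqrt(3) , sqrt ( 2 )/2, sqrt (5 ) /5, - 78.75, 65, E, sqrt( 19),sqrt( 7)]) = [ - 78.75,sqrt( 5) /5,  sqrt (2 ) /2,sqrt( 3), sqrt(7 ), E,pi, sqrt( 19), sqrt( 19 ),  65]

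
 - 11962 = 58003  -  69965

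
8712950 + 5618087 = 14331037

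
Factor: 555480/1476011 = 2^3*3^2*5^1*1543^1* 1476011^(-1)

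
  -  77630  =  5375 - 83005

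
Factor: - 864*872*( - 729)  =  2^8*3^9*109^1 =549234432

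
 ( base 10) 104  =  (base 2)1101000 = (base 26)40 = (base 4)1220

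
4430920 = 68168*65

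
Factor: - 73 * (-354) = 25842 = 2^1 * 3^1 *59^1*73^1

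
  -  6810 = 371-7181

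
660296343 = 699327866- 39031523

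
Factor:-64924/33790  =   - 32462/16895 = -  2^1*5^( - 1 )*31^( - 1)*109^( - 1)*16231^1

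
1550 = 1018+532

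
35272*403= 14214616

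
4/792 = 1/198 = 0.01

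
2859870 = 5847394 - 2987524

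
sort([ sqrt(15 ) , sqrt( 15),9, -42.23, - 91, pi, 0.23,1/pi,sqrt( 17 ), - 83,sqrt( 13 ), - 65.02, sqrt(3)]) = [ - 91,-83, - 65.02, - 42.23,0.23,1/pi,  sqrt(3),pi, sqrt(13 ),sqrt(15 ), sqrt(15 ), sqrt(17), 9] 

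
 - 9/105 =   -  1 + 32/35 = - 0.09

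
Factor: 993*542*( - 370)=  - 2^2 * 3^1*5^1*37^1*271^1*331^1 =- 199136220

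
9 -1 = 8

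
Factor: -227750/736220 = - 2^ ( - 1 )*5^2*131^( - 1)*281^( - 1)*911^1= - 22775/73622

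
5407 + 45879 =51286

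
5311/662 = 5311/662 = 8.02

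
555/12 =46+1/4 = 46.25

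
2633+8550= 11183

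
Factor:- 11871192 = -2^3*3^1 * 227^1* 2179^1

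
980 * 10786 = 10570280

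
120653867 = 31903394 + 88750473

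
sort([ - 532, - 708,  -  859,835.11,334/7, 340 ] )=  [  -  859,  -  708,  -  532 , 334/7,340, 835.11 ] 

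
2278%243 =91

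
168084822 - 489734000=-321649178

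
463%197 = 69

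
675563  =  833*811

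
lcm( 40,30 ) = 120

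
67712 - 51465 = 16247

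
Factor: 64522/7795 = 2^1*5^( - 1)*1559^( - 1 )*32261^1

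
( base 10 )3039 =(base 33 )2Q3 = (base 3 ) 11011120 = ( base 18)96F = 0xBDF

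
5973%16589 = 5973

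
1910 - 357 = 1553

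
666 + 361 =1027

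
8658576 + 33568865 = 42227441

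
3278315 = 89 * 36835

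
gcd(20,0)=20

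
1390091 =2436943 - 1046852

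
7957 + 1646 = 9603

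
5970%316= 282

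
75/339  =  25/113   =  0.22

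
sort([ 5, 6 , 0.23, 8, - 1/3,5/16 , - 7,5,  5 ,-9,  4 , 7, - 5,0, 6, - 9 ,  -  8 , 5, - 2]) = [ - 9, - 9, - 8, - 7, - 5, - 2, - 1/3,0, 0.23,5/16 , 4 , 5, 5,5,5,6,  6, 7 , 8]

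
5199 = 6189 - 990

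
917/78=917/78=11.76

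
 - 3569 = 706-4275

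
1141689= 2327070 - 1185381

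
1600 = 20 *80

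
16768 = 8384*2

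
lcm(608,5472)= 5472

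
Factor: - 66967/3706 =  - 2^( - 1 )*17^( - 1)*109^( - 1 )*167^1 * 401^1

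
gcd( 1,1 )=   1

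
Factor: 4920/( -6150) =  - 4/5  =  - 2^2  *5^( -1 )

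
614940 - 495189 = 119751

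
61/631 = 61/631 = 0.10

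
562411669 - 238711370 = 323700299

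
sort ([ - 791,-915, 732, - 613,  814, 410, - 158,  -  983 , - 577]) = [-983, -915 ,-791 ,-613, -577, - 158,410,  732 , 814]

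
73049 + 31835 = 104884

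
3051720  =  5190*588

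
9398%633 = 536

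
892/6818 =446/3409 = 0.13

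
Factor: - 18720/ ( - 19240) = 36/37 = 2^2*3^2  *37^( - 1) 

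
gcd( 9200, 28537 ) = 1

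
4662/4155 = 1554/1385 = 1.12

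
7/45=7/45 = 0.16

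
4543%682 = 451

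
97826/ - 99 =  - 97826/99 = - 988.14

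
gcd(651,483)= 21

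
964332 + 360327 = 1324659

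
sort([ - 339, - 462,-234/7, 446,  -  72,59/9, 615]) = [ - 462,-339,- 72, - 234/7,59/9,446,615] 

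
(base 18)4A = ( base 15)57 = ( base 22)3g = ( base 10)82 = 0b1010010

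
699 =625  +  74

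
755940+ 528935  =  1284875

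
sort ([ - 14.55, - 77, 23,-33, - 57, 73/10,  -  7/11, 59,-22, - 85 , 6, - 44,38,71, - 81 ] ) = [- 85 , - 81, - 77, - 57, - 44, - 33, - 22, - 14.55, - 7/11, 6, 73/10,23, 38, 59, 71] 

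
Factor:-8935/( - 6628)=2^( - 2)*5^1*1657^( - 1 )*1787^1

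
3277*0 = 0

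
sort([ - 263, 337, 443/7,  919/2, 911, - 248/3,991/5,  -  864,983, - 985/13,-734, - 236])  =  [ - 864, - 734, - 263, - 236,-248/3,-985/13,  443/7,  991/5,337 , 919/2, 911, 983] 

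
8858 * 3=26574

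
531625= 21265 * 25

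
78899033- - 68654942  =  147553975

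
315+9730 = 10045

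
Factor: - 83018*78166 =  - 2^2*11^2* 13^1*17^1*19^1*31^1*103^1 =- 6489184988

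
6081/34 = 6081/34 = 178.85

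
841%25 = 16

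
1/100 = 1/100 = 0.01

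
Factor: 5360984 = 2^3 * 17^1*39419^1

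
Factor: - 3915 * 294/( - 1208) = 575505/604 = 2^ (-2)*3^4 * 5^1*7^2*29^1*151^(-1 )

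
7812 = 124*63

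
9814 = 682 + 9132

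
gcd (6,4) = 2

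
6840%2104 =528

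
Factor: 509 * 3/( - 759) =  - 11^(-1)*23^( - 1)*509^1  =  - 509/253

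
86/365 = 86/365 = 0.24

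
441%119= 84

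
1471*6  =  8826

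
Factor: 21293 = 107^1*199^1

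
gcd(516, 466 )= 2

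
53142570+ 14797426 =67939996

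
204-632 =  - 428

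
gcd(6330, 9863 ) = 1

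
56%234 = 56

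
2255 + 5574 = 7829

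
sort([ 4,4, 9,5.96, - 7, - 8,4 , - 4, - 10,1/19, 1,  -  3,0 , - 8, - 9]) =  [  -  10,-9 , - 8, -8,  -  7 , - 4, - 3, 0,1/19,1, 4,4, 4, 5.96,9]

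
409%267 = 142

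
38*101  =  3838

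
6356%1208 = 316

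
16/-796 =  -1  +  195/199= -0.02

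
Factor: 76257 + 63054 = 139311 = 3^2*23^1*673^1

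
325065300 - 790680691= - 465615391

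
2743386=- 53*(- 51762) 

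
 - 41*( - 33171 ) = 1360011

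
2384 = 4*596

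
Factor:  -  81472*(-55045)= 4484626240  =  2^6*5^1*19^1*67^1* 101^1 * 109^1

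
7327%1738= 375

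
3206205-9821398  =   - 6615193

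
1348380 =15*89892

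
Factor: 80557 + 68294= 148851 = 3^3*37^1*149^1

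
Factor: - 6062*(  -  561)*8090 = 2^2*3^1*5^1 * 7^1*11^1 * 17^1 * 433^1*809^1 = 27512326380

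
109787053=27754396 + 82032657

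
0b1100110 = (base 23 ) 4A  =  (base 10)102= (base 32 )36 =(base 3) 10210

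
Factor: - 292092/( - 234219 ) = 2^2 * 241^1 *773^ ( - 1 ) = 964/773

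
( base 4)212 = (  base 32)16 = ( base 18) 22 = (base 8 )46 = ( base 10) 38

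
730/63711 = 730/63711 = 0.01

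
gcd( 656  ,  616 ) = 8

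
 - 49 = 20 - 69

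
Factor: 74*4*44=2^5*11^1*37^1 = 13024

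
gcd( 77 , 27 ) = 1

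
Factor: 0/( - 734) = 0^1 = 0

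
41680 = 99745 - 58065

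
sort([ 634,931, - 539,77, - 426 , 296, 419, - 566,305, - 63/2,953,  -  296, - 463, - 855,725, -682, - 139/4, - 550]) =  [ - 855,  -  682,-566 , - 550, - 539,  -  463, - 426,-296,-139/4, - 63/2, 77, 296, 305,419,634, 725,931, 953 ]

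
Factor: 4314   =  2^1 * 3^1*719^1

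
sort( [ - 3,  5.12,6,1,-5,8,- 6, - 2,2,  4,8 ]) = [ - 6, -5, - 3, - 2,1,2,4,5.12, 6, 8, 8]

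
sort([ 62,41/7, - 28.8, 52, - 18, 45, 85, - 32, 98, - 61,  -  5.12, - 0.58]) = [-61 , - 32, - 28.8, -18, - 5.12,-0.58, 41/7  ,  45, 52, 62 , 85,98 ]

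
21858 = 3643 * 6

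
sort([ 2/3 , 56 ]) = [2/3,56 ]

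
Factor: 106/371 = 2/7 = 2^1*7^ ( - 1)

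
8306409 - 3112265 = 5194144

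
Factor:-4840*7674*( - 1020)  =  37885003200 = 2^6*3^2*5^2*11^2*17^1*1279^1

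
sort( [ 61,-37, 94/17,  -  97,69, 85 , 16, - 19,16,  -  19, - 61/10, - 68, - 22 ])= [ - 97, - 68,-37,  -  22 , -19,-19 ,- 61/10, 94/17,  16,16 , 61, 69,85]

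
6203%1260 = 1163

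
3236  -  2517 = 719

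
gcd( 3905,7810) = 3905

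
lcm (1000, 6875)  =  55000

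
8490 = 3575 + 4915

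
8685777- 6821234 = 1864543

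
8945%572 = 365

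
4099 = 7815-3716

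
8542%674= 454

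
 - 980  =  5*(-196) 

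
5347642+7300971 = 12648613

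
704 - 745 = - 41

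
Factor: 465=3^1*5^1 * 31^1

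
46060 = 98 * 470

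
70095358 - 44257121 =25838237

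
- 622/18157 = - 1 + 17535/18157 =-0.03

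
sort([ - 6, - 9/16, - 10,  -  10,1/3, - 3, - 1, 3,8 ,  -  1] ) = [ - 10, - 10, - 6 , - 3, - 1, - 1,-9/16, 1/3,3, 8]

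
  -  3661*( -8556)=31323516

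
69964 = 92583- 22619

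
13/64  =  13/64=0.20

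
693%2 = 1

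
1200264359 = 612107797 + 588156562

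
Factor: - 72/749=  - 2^3*3^2*7^(  -  1)*107^( - 1)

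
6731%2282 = 2167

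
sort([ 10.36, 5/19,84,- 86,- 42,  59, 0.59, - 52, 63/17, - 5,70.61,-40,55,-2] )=[ - 86,  -  52, - 42, - 40 , - 5, - 2,5/19, 0.59, 63/17,10.36,55, 59, 70.61, 84]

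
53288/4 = 13322  =  13322.00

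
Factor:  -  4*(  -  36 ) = 144 = 2^4 * 3^2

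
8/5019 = 8/5019 = 0.00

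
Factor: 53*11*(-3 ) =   -  3^1*11^1*53^1 = -1749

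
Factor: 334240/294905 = 66848/58981= 2^5*13^ ( - 2)*349^( - 1)*2089^1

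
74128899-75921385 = - 1792486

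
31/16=31/16 =1.94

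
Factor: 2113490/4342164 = 1056745/2171082= 2^(  -  1 )*3^( - 1)*5^1*59^( - 1)*6133^( - 1)*211349^1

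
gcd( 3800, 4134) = 2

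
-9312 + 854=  - 8458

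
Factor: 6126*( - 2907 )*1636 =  - 29134349352 = - 2^3*3^3*17^1*19^1*409^1*1021^1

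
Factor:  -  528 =  -  2^4 * 3^1*11^1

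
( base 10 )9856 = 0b10011010000000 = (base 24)H2G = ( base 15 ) 2dc1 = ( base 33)91m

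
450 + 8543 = 8993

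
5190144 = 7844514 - 2654370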